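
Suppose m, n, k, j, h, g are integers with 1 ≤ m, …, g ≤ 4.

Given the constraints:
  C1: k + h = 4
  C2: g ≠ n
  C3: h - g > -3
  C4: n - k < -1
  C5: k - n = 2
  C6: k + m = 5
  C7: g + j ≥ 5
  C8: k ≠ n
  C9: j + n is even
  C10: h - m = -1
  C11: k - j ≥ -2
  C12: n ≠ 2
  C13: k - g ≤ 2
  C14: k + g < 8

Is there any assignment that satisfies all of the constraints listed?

Satisfiable

Try m = 2, n = 1, k = 3, j = 3, h = 1, g = 2.
Check constraint 1: k + h = 4; constraint 3: h - g = -1; constraint 4: n - k = -2. The remaining constraints are straightforward to verify.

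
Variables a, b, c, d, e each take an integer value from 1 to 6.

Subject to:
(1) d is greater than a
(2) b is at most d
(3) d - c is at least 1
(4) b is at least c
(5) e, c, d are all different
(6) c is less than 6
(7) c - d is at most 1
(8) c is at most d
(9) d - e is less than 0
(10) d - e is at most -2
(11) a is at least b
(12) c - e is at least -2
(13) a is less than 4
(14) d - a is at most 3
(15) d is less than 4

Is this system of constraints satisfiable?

Unsatisfiable

Constraints 3, 10, and 12 give d − c ≥ 1, c − e ≥ -2, e − d ≥ 2.
Adding all 3 inequalities: the left sides telescope to 0, and the right sides sum to 1 + (-2) + 2 = 1. So 0 ≥ 1, which is false.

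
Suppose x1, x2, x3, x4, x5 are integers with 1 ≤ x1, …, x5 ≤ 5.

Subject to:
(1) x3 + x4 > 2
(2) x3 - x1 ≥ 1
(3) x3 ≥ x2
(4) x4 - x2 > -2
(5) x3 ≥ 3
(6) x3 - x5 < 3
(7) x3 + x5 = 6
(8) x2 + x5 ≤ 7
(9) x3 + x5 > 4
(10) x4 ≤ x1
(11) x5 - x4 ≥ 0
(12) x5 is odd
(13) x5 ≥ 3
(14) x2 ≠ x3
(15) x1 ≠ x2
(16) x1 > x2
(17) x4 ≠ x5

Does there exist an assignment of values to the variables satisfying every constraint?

Satisfiable

Try x1 = 2, x2 = 1, x3 = 3, x4 = 1, x5 = 3.
Check constraint 1: x3 + x4 = 4; constraint 2: x3 - x1 = 1; constraint 4: x4 - x2 = 0. The remaining constraints are straightforward to verify.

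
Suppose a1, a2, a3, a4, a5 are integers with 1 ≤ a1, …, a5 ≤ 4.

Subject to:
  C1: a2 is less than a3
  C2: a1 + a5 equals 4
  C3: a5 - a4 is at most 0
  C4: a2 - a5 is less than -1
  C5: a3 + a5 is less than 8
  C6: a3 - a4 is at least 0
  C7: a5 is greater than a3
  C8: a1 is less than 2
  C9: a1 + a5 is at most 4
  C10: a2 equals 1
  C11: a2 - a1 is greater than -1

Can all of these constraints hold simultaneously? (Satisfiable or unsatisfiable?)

Unsatisfiable

Constraints 3, 6, and 7 give a3 < a5, a5 ≤ a4, a4 ≤ a3. Chaining: a3 < a5 ≤ a4 ≤ a3, which forces a3 < a3 — impossible.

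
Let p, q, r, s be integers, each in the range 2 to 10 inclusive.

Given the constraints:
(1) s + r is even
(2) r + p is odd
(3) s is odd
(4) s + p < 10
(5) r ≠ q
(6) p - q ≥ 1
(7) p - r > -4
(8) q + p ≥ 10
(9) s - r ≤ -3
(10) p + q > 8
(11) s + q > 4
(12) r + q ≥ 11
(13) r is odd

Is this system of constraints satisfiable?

Satisfiable

Take p = 6, q = 4, r = 7, s = 3. Then constraint 4: s + p = 9; constraint 6: p - q = 2, and every other listed constraint is also met.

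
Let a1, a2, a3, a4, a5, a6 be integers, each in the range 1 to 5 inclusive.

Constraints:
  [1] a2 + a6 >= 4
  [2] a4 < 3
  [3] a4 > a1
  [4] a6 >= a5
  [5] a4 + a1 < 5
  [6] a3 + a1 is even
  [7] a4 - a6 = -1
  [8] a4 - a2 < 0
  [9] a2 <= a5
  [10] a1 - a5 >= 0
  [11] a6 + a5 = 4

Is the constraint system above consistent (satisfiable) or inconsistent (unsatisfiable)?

Unsatisfiable

Constraints 3, 8, 9, and 10 give a4 < a2, a2 ≤ a5, a5 ≤ a1, a1 < a4. Chaining: a4 < a2 ≤ a5 ≤ a1 < a4, which forces a4 < a4 — impossible.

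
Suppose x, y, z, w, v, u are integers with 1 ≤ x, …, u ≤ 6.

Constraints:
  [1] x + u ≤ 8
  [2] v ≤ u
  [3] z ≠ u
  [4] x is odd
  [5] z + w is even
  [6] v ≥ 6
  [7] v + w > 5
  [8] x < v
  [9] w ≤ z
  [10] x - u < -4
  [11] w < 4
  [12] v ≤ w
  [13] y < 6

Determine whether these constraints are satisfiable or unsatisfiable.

Unsatisfiable

From constraints 6 and 12: w ≥ v and v ≥ 6, so w ≥ 6. From constraint 11: w ≤ 3. But 3 < 6, so no value of w works.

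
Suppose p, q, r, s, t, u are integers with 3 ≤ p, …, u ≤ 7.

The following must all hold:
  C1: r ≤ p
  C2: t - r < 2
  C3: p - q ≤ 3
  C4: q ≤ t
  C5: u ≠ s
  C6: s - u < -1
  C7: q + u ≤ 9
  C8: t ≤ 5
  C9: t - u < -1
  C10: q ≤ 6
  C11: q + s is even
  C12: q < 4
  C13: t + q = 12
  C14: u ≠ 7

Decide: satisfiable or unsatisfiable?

From constraint 8: t ≤ 5. From constraint 10: q ≤ 6. Hence t + q ≤ 11. But constraint 13 requires t + q = 12, and 12 > 11. Contradiction.

Unsatisfiable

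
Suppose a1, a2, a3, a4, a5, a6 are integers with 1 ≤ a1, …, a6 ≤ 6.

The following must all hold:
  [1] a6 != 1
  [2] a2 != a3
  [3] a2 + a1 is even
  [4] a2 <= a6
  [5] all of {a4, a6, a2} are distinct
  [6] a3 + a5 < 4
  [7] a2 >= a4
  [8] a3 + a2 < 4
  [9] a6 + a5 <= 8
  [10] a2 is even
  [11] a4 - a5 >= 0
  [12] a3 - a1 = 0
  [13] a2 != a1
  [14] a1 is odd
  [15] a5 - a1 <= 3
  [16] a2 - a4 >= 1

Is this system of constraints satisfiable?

Constraint 10 makes a2 even and constraint 14 makes a1 odd, so a2 + a1 must be odd. Constraint 3 says a2 + a1 is even — contradiction.

Unsatisfiable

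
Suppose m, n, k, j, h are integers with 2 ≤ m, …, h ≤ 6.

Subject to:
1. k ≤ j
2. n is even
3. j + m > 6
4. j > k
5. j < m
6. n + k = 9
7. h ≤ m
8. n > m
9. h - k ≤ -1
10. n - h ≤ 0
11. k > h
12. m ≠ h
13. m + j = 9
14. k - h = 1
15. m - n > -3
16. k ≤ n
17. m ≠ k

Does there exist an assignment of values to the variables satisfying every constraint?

Unsatisfiable

Constraints 4, 5, 8, 10, and 11 give n ≤ h, h < k, k < j, j < m, m < n. Chaining: n ≤ h < k < j < m < n, which forces n < n — impossible.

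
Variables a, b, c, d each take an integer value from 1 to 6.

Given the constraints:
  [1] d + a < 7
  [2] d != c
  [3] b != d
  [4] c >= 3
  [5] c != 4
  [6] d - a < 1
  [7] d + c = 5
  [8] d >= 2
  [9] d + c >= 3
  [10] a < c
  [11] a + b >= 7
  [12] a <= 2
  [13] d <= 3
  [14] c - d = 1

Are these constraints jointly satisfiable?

Satisfiable

Take a = 2, b = 5, c = 3, d = 2. Then constraint 1: d + a = 4; constraint 6: d - a = 0; constraint 7: d + c = 5, and every other listed constraint is also met.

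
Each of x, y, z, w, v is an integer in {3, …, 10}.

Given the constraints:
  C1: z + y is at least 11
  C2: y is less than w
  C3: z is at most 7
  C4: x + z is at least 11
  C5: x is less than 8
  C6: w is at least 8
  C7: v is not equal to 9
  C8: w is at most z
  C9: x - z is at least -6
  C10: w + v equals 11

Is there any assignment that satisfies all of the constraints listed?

From constraint 6: w ≥ 8. From constraints 3 and 8: w ≤ z and z ≤ 7, so w ≤ 7. But 7 < 8, so no value of w works.

Unsatisfiable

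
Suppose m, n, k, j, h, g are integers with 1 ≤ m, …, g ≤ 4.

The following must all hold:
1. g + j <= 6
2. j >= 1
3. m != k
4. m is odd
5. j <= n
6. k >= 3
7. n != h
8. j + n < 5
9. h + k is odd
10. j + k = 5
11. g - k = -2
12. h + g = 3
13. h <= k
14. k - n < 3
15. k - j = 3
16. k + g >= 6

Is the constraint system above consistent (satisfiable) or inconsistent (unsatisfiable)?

Satisfiable

One satisfying assignment is m = 1, n = 2, k = 4, j = 1, h = 1, g = 2.
For the less obvious constraints — constraint 1: g + j = 3; constraint 8: j + n = 3; constraint 10: j + k = 5 — and the others hold by inspection.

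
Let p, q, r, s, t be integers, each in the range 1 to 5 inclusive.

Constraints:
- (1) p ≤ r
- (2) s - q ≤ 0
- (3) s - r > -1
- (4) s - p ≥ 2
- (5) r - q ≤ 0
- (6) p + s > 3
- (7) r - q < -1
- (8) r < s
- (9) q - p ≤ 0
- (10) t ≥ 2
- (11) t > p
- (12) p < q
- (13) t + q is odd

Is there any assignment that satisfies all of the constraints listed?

Unsatisfiable

Constraints 2, 4, and 9 give s − p ≥ 2, p − q ≥ 0, q − s ≥ 0.
Adding all 3 inequalities: the left sides telescope to 0, and the right sides sum to 2 + 0 + 0 = 2. So 0 ≥ 2, which is false.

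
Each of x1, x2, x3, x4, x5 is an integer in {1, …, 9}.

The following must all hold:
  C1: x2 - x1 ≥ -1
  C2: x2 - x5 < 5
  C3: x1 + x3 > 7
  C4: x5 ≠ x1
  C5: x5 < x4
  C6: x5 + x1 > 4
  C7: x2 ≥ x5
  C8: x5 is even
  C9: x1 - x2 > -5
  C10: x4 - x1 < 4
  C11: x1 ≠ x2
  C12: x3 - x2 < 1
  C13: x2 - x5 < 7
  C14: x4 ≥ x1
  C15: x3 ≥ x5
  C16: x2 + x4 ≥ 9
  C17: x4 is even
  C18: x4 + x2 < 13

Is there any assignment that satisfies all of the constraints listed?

Satisfiable

Setting (x1, x2, x3, x4, x5) = (4, 6, 5, 6, 2) satisfies everything: constraint 1: x2 - x1 = 2; constraint 2: x2 - x5 = 4, and the others follow.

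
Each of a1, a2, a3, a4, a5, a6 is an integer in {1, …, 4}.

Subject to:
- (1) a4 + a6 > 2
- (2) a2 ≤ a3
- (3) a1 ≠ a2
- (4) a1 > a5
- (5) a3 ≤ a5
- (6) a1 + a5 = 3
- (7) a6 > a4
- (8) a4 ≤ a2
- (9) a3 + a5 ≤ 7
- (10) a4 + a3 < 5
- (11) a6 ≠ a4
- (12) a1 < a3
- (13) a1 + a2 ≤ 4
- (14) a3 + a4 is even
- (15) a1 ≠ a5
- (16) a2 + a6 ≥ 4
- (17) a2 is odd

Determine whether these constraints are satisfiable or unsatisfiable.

Unsatisfiable

Constraints 4, 5, and 12 give a3 ≤ a5, a5 < a1, a1 < a3. Chaining: a3 ≤ a5 < a1 < a3, which forces a3 < a3 — impossible.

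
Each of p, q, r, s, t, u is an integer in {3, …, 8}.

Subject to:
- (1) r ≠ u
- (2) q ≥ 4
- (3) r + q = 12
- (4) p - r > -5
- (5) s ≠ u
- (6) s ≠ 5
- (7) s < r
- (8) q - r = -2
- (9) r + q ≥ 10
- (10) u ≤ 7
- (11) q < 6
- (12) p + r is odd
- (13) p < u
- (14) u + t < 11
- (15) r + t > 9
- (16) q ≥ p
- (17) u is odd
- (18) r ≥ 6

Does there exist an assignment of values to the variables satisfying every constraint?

Satisfiable

Setting (p, q, r, s, t, u) = (4, 5, 7, 3, 5, 5) satisfies everything: constraint 3: r + q = 12; constraint 4: p - r = -3, and the others follow.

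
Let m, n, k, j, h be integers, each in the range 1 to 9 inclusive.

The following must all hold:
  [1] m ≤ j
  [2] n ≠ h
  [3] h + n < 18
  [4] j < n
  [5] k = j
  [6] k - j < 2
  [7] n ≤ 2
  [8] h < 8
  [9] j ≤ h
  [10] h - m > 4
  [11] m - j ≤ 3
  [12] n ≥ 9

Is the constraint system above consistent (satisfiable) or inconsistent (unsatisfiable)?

Unsatisfiable

From constraint 12: n ≥ 9. From constraint 7: n ≤ 2. But 2 < 9, so no value of n works.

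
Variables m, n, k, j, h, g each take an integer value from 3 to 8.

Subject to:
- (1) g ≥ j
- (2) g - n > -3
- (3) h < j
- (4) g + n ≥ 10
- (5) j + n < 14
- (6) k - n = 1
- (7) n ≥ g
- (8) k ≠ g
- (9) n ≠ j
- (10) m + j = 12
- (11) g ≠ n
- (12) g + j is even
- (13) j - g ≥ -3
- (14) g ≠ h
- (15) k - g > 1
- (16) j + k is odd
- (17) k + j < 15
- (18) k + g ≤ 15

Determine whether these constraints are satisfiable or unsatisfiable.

Satisfiable

The assignment m = 7, n = 7, k = 8, j = 5, h = 4, g = 5 works:
  constraint 2 holds since g - n = -2.
  constraint 4 holds since g + n = 12.
The rest check out directly.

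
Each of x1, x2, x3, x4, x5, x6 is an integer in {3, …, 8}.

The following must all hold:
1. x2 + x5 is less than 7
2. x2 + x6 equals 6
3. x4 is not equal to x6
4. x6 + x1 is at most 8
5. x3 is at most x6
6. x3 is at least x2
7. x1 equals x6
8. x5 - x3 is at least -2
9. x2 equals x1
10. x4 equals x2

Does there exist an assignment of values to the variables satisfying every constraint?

From constraints 7, 9, and 10, x4 = x2 = x1 = x6, so x4 = x6. But constraint 3 says x4 ≠ x6. Contradiction.

Unsatisfiable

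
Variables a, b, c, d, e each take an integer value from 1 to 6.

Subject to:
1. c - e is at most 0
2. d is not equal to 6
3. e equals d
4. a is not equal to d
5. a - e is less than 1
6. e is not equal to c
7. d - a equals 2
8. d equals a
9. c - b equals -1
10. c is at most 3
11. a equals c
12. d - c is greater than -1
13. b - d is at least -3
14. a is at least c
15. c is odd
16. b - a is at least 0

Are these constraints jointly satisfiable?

Unsatisfiable

From constraints 3, 8, and 11, e = d = a = c, so e = c. But constraint 6 says e ≠ c. Contradiction.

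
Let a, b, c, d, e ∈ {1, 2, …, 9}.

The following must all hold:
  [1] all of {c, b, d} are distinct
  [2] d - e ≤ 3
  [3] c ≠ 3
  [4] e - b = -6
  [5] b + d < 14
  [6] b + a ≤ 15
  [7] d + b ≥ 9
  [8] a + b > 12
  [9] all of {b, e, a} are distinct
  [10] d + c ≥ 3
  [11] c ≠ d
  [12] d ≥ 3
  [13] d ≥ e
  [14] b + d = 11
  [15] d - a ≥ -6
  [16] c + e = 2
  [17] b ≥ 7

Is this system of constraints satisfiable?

Satisfiable

The assignment a = 8, b = 7, c = 1, d = 4, e = 1 works:
  constraint 2 holds since d - e = 3.
  constraint 4 holds since e - b = -6.
  constraint 5 holds since b + d = 11.
The rest check out directly.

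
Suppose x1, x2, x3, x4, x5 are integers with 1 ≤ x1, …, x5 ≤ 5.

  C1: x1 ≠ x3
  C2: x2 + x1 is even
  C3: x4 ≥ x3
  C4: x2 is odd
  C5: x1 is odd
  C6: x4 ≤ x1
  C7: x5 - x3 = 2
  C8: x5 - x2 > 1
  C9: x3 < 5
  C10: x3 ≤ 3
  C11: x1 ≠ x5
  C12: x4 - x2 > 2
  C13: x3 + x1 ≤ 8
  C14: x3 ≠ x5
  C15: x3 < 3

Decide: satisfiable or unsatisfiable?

Satisfiable

The assignment x1 = 5, x2 = 1, x3 = 1, x4 = 5, x5 = 3 works:
  constraint 7 holds since x5 - x3 = 2.
  constraint 8 holds since x5 - x2 = 2.
The rest check out directly.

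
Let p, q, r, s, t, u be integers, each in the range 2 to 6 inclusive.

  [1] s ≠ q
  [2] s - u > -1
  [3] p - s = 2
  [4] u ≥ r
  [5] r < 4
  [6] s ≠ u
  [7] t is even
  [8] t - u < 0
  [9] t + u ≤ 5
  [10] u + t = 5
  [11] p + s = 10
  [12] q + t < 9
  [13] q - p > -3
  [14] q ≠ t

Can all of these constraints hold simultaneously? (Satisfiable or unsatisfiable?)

Take p = 6, q = 6, r = 3, s = 4, t = 2, u = 3. Then constraint 2: s - u = 1; constraint 3: p - s = 2; constraint 8: t - u = -1, and every other listed constraint is also met.

Satisfiable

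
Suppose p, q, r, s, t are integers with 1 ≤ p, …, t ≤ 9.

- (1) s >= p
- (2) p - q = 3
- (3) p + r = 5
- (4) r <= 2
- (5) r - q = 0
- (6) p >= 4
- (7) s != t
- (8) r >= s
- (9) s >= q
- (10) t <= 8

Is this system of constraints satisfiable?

From constraints 1 and 6: s ≥ p and p ≥ 4, so s ≥ 4. From constraints 4 and 8: s ≤ r and r ≤ 2, so s ≤ 2. But 2 < 4, so no value of s works.

Unsatisfiable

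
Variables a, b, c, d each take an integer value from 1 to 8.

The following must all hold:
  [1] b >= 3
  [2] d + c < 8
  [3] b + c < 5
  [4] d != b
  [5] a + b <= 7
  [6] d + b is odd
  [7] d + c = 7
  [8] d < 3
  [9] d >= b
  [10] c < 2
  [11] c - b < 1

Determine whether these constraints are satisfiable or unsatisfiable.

From constraints 1 and 9: d ≥ b and b ≥ 3, so d ≥ 3. From constraint 8: d ≤ 2. But 2 < 3, so no value of d works.

Unsatisfiable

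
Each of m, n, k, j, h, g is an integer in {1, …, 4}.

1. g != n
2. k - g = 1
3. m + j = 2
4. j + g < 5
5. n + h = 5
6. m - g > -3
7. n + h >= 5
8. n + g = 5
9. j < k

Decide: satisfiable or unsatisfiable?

Satisfiable

Try m = 1, n = 4, k = 2, j = 1, h = 1, g = 1.
Check constraint 2: k - g = 1; constraint 3: m + j = 2; constraint 4: j + g = 2. The remaining constraints are straightforward to verify.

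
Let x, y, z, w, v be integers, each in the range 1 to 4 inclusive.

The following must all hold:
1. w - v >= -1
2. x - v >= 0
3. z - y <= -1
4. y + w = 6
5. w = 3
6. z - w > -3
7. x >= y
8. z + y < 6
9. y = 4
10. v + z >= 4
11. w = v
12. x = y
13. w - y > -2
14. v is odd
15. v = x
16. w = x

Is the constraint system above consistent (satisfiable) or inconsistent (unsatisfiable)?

Unsatisfiable

Constraint 5 fixes w = 3 and constraint 9 fixes y = 4. Constraints 11, 12, and 15 give w = v = x = y, so w = y. But 3 ≠ 4 — contradiction.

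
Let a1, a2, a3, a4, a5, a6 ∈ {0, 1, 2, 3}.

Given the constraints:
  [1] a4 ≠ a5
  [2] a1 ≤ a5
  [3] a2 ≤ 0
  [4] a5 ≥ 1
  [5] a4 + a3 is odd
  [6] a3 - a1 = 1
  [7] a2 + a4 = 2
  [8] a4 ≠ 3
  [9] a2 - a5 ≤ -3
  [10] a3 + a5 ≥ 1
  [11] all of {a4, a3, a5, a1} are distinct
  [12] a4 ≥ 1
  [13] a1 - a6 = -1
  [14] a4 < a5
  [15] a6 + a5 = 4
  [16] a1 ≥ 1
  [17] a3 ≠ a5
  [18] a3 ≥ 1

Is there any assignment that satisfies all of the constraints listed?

Unsatisfiable

Constraints 4, 12, 16, and 18 confine each of a4, a3, a5, a1 to the 3 values {1, …, 3} (the domain already gives each ≤ 3).
Constraint 11 requires all 4 of them to be distinct, but only 3 values are available — impossible by the pigeonhole principle.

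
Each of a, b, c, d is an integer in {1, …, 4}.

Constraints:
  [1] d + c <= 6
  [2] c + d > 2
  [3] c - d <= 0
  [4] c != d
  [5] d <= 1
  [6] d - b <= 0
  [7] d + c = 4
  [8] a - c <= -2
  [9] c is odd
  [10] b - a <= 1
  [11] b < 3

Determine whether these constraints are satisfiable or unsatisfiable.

Constraints 3, 6, 8, and 10 give a − b ≥ -1, b − d ≥ 0, d − c ≥ 0, c − a ≥ 2.
Adding all 4 inequalities: the left sides telescope to 0, and the right sides sum to (-1) + 0 + 0 + 2 = 1. So 0 ≥ 1, which is false.

Unsatisfiable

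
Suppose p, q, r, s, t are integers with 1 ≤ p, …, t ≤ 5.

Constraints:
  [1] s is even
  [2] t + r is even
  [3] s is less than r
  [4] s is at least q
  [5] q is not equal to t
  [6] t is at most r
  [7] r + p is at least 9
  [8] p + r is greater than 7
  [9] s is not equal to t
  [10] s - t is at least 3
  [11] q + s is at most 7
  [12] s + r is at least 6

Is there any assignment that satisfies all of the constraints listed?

Satisfiable

Try p = 4, q = 3, r = 5, s = 4, t = 1.
Check constraint 7: r + p = 9; constraint 8: p + r = 9. The remaining constraints are straightforward to verify.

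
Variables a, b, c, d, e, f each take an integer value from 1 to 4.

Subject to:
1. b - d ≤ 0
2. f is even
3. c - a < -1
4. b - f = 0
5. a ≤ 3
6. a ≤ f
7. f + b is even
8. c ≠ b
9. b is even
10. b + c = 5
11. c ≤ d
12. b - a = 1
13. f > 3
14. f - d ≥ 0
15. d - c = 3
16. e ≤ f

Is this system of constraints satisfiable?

Satisfiable

Try a = 3, b = 4, c = 1, d = 4, e = 2, f = 4.
Check constraint 1: b - d = 0; constraint 3: c - a = -2; constraint 4: b - f = 0. The remaining constraints are straightforward to verify.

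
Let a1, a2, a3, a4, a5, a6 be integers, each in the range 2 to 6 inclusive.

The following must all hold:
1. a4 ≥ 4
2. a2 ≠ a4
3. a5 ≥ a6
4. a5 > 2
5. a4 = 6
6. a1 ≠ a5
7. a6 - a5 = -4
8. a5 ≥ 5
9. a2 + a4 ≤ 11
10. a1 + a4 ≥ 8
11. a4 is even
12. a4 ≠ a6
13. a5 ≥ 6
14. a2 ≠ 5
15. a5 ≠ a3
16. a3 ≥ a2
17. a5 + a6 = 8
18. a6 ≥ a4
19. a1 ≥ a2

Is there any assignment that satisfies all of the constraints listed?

From constraint 8: a5 ≥ 5. From constraints 1 and 18: a6 ≥ a4 ≥ 4. Hence a5 + a6 ≥ 9. But constraint 17 requires a5 + a6 = 8, and 8 < 9. Contradiction.

Unsatisfiable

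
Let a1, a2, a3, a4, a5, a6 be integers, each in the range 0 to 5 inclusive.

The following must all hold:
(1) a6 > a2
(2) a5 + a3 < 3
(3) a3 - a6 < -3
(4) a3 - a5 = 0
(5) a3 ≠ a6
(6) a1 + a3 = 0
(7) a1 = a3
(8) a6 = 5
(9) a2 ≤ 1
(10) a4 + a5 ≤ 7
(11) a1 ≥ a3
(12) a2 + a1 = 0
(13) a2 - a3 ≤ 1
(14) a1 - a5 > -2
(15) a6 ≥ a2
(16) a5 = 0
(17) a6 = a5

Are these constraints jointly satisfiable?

Constraint 8 fixes a6 = 5 and constraint 16 fixes a5 = 0, but constraint 17 requires a6 = a5. Since 5 ≠ 0, contradiction.

Unsatisfiable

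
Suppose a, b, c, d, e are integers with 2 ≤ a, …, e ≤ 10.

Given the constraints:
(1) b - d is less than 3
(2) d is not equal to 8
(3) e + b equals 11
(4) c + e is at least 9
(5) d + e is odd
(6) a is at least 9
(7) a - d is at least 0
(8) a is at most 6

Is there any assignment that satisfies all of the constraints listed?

Unsatisfiable

From constraint 6: a ≥ 9. From constraint 8: a ≤ 6. But 6 < 9, so no value of a works.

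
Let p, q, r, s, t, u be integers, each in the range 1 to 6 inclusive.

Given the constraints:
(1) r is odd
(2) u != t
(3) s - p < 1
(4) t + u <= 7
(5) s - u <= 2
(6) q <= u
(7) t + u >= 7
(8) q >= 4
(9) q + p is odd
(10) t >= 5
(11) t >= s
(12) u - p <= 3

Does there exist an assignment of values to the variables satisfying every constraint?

From constraint 10: t ≥ 5. From constraints 6 and 8: u ≥ q ≥ 4. Hence t + u ≥ 9. But constraint 4 requires t + u ≤ 7, and 7 < 9. Contradiction.

Unsatisfiable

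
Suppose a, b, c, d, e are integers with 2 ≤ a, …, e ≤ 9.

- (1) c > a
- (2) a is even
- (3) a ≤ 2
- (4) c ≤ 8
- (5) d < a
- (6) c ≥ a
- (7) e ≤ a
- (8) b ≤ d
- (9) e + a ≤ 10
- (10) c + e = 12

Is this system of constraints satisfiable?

Unsatisfiable

From constraint 4: c ≤ 8. From constraints 3 and 7: e ≤ a ≤ 2. Hence c + e ≤ 10. But constraint 10 requires c + e = 12, and 12 > 10. Contradiction.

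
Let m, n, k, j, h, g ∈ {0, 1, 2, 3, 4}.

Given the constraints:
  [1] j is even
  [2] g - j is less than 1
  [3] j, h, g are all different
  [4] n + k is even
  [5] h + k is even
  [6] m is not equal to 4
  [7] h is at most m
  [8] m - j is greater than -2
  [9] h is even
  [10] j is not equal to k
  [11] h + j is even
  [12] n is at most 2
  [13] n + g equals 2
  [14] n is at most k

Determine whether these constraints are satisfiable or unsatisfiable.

Satisfiable

One satisfying assignment is m = 3, n = 0, k = 0, j = 4, h = 0, g = 2.
For the less obvious constraints — constraint 2: g - j = -2; constraint 8: m - j = -1 — and the others hold by inspection.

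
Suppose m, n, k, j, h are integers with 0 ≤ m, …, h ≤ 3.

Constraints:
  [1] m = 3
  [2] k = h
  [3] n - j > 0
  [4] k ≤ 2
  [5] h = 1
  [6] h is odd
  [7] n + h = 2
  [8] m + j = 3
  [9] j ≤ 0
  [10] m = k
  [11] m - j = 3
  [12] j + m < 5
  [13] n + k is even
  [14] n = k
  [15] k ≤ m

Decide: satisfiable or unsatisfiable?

Constraint 1 fixes m = 3 and constraint 5 fixes h = 1. Constraints 2 and 10 give m = k = h, so m = h. But 3 ≠ 1 — contradiction.

Unsatisfiable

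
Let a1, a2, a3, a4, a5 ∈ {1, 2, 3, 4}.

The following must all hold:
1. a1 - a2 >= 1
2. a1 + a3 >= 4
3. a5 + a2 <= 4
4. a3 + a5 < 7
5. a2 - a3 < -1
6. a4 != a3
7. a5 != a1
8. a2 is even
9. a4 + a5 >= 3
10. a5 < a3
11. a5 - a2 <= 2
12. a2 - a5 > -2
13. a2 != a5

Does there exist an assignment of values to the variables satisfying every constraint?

The assignment a1 = 3, a2 = 2, a3 = 4, a4 = 2, a5 = 1 works:
  constraint 1 holds since a1 - a2 = 1.
  constraint 2 holds since a1 + a3 = 7.
  constraint 3 holds since a5 + a2 = 3.
The rest check out directly.

Satisfiable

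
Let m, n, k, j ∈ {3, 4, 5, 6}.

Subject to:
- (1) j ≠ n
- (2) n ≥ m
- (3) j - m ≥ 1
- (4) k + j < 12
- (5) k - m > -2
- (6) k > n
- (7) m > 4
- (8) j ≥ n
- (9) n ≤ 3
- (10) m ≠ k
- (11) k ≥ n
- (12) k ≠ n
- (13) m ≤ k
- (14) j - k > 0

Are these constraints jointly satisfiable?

From constraint 7: m ≥ 5. From constraints 2 and 9: m ≤ n and n ≤ 3, so m ≤ 3. But 3 < 5, so no value of m works.

Unsatisfiable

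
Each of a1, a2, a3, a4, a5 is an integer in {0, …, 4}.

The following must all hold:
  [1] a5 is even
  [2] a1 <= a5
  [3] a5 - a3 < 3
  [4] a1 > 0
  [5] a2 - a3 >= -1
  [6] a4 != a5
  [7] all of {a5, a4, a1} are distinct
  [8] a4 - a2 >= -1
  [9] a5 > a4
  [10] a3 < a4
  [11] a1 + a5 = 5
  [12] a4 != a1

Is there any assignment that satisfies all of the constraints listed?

Satisfiable

Setting (a1, a2, a3, a4, a5) = (1, 4, 2, 3, 4) satisfies everything: constraint 3: a5 - a3 = 2; constraint 5: a2 - a3 = 2, and the others follow.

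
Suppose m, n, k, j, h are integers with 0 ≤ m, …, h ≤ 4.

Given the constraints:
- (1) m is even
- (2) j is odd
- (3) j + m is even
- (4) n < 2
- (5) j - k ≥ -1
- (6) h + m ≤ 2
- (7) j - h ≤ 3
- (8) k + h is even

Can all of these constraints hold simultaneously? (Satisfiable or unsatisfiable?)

Constraint 2 makes j odd and constraint 1 makes m even, so j + m must be odd. Constraint 3 says j + m is even — contradiction.

Unsatisfiable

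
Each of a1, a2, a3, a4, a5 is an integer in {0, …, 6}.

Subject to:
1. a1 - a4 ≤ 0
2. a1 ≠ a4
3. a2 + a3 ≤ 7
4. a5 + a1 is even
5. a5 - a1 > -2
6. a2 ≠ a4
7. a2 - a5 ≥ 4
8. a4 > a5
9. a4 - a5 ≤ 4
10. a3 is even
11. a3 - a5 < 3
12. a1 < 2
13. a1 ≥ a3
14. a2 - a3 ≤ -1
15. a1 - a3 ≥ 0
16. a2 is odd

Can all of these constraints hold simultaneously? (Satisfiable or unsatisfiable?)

Constraints 1, 7, 9, 14, and 15 give a5 − a4 ≥ -4, a4 − a1 ≥ 0, a1 − a3 ≥ 0, a3 − a2 ≥ 1, a2 − a5 ≥ 4.
Adding all 5 inequalities: the left sides telescope to 0, and the right sides sum to (-4) + 0 + 0 + 1 + 4 = 1. So 0 ≥ 1, which is false.

Unsatisfiable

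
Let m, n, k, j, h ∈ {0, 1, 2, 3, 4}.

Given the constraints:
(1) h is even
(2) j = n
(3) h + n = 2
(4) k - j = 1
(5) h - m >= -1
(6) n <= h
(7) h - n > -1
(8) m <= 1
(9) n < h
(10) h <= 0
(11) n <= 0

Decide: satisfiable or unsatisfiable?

From constraint 10: h ≤ 0. From constraint 11: n ≤ 0. Hence h + n ≤ 0. But constraint 3 requires h + n = 2, and 2 > 0. Contradiction.

Unsatisfiable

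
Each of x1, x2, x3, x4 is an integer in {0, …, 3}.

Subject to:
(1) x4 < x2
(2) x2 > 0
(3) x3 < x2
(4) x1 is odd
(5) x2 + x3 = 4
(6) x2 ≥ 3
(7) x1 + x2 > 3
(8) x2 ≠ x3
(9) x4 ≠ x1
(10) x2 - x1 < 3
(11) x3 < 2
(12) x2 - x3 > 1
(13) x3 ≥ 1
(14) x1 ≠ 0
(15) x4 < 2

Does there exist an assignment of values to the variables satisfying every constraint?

Satisfiable

The assignment x1 = 3, x2 = 3, x3 = 1, x4 = 0 works:
  constraint 5 holds since x2 + x3 = 4.
  constraint 7 holds since x1 + x2 = 6.
The rest check out directly.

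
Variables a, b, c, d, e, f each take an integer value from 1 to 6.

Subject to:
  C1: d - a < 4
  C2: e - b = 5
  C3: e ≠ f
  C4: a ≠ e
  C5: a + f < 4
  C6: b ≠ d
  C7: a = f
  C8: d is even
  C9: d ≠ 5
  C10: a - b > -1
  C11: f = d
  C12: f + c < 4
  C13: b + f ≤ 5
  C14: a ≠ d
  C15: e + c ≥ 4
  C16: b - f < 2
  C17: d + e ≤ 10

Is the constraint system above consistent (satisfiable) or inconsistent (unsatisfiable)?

From constraints 7 and 11, a = f = d, so a = d. But constraint 14 says a ≠ d. Contradiction.

Unsatisfiable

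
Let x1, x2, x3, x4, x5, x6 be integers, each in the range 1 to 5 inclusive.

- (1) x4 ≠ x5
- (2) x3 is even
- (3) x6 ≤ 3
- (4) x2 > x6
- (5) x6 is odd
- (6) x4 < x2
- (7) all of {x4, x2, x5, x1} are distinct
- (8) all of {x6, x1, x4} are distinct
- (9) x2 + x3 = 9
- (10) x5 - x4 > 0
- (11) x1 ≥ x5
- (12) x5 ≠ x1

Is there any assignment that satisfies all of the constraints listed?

Satisfiable

Take x1 = 4, x2 = 5, x3 = 4, x4 = 2, x5 = 3, x6 = 3. Then constraint 7: values 2, 5, 3, 4 are distinct; constraint 9: x2 + x3 = 9; constraint 10: x5 - x4 = 1, and every other listed constraint is also met.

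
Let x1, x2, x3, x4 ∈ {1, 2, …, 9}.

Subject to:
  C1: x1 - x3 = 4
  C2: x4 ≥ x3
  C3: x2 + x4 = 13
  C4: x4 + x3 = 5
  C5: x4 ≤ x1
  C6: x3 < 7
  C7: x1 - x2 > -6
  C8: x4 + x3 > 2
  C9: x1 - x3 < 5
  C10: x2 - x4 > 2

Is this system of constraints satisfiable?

Setting (x1, x2, x3, x4) = (5, 9, 1, 4) satisfies everything: constraint 1: x1 - x3 = 4; constraint 3: x2 + x4 = 13; constraint 4: x4 + x3 = 5, and the others follow.

Satisfiable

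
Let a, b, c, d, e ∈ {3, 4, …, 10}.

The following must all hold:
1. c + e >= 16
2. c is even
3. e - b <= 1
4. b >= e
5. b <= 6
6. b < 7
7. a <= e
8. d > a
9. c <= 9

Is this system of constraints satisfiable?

Unsatisfiable

From constraint 9: c ≤ 9. From constraints 4 and 5: e ≤ b ≤ 6. Hence c + e ≤ 15. But constraint 1 requires c + e ≥ 16, and 16 > 15. Contradiction.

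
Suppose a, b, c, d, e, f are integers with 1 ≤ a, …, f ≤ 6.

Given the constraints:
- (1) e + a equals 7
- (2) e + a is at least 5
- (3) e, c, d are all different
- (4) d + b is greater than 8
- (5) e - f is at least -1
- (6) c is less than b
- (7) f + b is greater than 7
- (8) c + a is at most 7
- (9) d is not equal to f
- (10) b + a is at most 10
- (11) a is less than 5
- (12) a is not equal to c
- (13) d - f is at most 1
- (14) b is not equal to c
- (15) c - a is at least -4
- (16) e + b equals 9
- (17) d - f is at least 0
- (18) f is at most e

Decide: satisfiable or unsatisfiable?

Satisfiable

The assignment a = 4, b = 6, c = 2, d = 4, e = 3, f = 3 works:
  constraint 1 holds since e + a = 7.
  constraint 2 holds since e + a = 7.
The rest check out directly.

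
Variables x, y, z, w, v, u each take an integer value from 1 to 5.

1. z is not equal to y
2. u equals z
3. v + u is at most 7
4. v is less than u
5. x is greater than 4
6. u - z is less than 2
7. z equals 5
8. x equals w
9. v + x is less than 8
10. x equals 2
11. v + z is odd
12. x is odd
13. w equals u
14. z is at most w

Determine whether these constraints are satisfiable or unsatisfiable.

Constraint 10 fixes x = 2 and constraint 7 fixes z = 5. Constraints 2, 8, and 13 give x = w = u = z, so x = z. But 2 ≠ 5 — contradiction.

Unsatisfiable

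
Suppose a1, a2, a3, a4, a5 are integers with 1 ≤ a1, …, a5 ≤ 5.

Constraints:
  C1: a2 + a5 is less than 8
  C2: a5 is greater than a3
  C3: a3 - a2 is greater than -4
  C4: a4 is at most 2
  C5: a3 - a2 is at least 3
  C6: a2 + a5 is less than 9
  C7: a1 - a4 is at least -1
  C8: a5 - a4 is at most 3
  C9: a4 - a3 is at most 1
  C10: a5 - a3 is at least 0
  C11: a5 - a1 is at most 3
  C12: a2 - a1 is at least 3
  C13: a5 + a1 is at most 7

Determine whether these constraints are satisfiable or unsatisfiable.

Constraints 5, 7, 8, 10, and 12 give a2 − a1 ≥ 3, a1 − a4 ≥ -1, a4 − a5 ≥ -3, a5 − a3 ≥ 0, a3 − a2 ≥ 3.
Adding all 5 inequalities: the left sides telescope to 0, and the right sides sum to 3 + (-1) + (-3) + 0 + 3 = 2. So 0 ≥ 2, which is false.

Unsatisfiable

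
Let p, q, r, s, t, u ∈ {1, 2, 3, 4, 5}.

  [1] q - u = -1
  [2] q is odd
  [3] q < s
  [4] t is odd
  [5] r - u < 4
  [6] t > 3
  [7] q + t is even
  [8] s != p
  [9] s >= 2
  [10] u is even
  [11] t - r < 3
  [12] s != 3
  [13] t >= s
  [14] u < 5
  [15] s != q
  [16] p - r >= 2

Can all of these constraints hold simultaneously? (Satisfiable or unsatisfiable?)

Satisfiable

One satisfying assignment is p = 5, q = 1, r = 3, s = 4, t = 5, u = 2.
For the less obvious constraints — constraint 1: q - u = -1; constraint 5: r - u = 1 — and the others hold by inspection.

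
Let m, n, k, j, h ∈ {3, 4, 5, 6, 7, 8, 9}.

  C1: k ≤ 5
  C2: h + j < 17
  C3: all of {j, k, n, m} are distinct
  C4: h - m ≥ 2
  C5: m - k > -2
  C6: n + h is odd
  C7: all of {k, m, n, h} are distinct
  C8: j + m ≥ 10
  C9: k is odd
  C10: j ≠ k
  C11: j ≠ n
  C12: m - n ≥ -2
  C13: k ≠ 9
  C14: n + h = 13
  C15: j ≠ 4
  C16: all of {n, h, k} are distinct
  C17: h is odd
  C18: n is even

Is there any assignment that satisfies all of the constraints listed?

Satisfiable

One satisfying assignment is m = 4, n = 6, k = 3, j = 9, h = 7.
For the less obvious constraints — constraint 2: h + j = 16; constraint 4: h - m = 3 — and the others hold by inspection.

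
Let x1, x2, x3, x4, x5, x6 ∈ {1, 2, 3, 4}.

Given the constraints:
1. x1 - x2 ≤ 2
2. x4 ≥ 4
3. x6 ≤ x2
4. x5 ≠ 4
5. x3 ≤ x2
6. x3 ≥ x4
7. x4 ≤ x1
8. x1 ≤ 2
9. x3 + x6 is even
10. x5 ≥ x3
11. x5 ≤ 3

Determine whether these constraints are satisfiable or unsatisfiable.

Unsatisfiable

From constraints 2 and 6: x3 ≥ x4 and x4 ≥ 4, so x3 ≥ 4. From constraints 10 and 11: x3 ≤ x5 and x5 ≤ 3, so x3 ≤ 3. But 3 < 4, so no value of x3 works.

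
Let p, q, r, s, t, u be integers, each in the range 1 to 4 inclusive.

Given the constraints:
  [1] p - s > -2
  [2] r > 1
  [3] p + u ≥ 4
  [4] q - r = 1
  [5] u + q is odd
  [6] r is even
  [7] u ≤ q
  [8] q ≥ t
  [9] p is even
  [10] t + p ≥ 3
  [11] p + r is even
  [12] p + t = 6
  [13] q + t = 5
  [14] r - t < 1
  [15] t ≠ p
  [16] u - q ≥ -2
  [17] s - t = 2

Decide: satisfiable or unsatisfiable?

Satisfiable

The assignment p = 4, q = 3, r = 2, s = 4, t = 2, u = 2 works:
  constraint 1 holds since p - s = 0.
  constraint 3 holds since p + u = 6.
The rest check out directly.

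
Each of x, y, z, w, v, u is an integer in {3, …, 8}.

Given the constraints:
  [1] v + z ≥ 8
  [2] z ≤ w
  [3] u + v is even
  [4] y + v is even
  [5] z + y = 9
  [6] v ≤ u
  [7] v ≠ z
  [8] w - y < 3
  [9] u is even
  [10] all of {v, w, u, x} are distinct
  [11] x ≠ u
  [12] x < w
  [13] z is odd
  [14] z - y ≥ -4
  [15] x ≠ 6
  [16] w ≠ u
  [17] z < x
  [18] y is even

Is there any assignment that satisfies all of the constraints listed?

Try x = 5, y = 6, z = 3, w = 7, v = 6, u = 8.
Check constraint 1: v + z = 9; constraint 5: z + y = 9; constraint 8: w - y = 1. The remaining constraints are straightforward to verify.

Satisfiable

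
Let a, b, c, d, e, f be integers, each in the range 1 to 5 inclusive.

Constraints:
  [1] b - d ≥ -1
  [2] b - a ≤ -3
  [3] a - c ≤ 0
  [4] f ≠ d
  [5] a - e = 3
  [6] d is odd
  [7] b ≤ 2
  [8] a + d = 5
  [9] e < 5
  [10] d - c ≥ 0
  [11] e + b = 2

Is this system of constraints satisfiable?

Unsatisfiable

Constraints 1, 2, 3, and 10 give a − b ≥ 3, b − d ≥ -1, d − c ≥ 0, c − a ≥ 0.
Adding all 4 inequalities: the left sides telescope to 0, and the right sides sum to 3 + (-1) + 0 + 0 = 2. So 0 ≥ 2, which is false.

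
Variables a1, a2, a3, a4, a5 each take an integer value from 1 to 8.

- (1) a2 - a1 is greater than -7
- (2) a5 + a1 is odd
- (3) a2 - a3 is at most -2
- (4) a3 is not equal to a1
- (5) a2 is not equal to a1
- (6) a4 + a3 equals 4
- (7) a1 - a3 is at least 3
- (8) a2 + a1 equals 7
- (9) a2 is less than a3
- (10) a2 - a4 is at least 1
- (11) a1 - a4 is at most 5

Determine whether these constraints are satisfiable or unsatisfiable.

Unsatisfiable

Constraints 3, 7, 10, and 11 give a2 − a4 ≥ 1, a4 − a1 ≥ -5, a1 − a3 ≥ 3, a3 − a2 ≥ 2.
Adding all 4 inequalities: the left sides telescope to 0, and the right sides sum to 1 + (-5) + 3 + 2 = 1. So 0 ≥ 1, which is false.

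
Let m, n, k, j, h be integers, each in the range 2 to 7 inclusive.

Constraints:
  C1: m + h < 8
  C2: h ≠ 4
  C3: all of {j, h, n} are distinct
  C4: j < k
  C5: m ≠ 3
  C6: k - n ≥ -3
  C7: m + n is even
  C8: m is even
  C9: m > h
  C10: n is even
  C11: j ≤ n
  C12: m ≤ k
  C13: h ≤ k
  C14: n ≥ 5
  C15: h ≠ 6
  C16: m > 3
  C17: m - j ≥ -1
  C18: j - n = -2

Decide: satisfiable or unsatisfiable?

Take m = 4, n = 6, k = 6, j = 4, h = 3. Then constraint 1: m + h = 7; constraint 6: k - n = 0; constraint 17: m - j = 0, and every other listed constraint is also met.

Satisfiable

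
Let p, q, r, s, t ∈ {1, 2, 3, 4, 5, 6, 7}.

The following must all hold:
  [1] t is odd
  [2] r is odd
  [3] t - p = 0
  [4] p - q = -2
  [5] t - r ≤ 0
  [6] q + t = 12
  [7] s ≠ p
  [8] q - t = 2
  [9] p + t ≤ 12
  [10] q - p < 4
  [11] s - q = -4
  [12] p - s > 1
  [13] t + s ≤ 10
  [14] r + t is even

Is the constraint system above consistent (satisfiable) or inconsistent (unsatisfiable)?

Satisfiable

The assignment p = 5, q = 7, r = 7, s = 3, t = 5 works:
  constraint 3 holds since t - p = 0.
  constraint 4 holds since p - q = -2.
  constraint 5 holds since t - r = -2.
The rest check out directly.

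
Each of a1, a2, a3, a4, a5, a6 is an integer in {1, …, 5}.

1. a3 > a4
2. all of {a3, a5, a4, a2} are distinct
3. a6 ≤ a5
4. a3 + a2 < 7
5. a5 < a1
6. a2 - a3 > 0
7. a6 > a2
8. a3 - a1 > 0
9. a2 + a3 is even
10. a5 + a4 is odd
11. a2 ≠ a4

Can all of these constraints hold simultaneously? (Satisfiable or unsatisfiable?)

Unsatisfiable

Constraints 3, 5, 6, 7, and 8 give a6 ≤ a5, a5 < a1, a1 < a3, a3 < a2, a2 < a6. Chaining: a6 ≤ a5 < a1 < a3 < a2 < a6, which forces a6 < a6 — impossible.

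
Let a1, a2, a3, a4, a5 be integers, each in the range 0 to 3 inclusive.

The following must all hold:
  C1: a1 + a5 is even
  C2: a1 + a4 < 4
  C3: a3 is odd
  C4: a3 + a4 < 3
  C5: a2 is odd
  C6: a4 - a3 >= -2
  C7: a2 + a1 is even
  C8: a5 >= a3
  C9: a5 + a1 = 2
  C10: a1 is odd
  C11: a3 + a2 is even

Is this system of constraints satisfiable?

Setting (a1, a2, a3, a4, a5) = (1, 1, 1, 0, 1) satisfies everything: constraint 2: a1 + a4 = 1; constraint 4: a3 + a4 = 1; constraint 6: a4 - a3 = -1, and the others follow.

Satisfiable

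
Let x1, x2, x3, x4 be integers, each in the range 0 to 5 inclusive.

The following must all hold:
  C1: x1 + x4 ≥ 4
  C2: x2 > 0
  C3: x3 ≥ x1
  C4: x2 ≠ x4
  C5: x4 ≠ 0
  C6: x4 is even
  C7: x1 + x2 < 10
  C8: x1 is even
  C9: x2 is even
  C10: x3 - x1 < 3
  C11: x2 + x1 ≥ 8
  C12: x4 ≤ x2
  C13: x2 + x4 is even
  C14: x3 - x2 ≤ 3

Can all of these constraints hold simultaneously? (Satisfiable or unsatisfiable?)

Try x1 = 4, x2 = 4, x3 = 4, x4 = 2.
Check constraint 1: x1 + x4 = 6; constraint 7: x1 + x2 = 8. The remaining constraints are straightforward to verify.

Satisfiable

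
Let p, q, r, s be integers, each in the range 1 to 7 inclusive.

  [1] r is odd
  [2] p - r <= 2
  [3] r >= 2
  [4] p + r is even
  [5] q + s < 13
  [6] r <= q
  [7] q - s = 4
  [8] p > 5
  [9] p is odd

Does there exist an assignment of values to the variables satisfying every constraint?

Take p = 7, q = 7, r = 7, s = 3. Then constraint 2: p - r = 0; constraint 5: q + s = 10; constraint 7: q - s = 4, and every other listed constraint is also met.

Satisfiable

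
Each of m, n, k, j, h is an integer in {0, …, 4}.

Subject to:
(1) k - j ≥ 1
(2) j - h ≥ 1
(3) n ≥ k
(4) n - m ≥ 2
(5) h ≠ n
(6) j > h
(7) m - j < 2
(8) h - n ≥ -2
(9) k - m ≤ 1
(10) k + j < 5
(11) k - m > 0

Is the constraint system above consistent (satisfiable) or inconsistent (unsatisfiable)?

Unsatisfiable

Constraints 1, 2, 4, 8, and 9 give n − m ≥ 2, m − k ≥ -1, k − j ≥ 1, j − h ≥ 1, h − n ≥ -2.
Adding all 5 inequalities: the left sides telescope to 0, and the right sides sum to 2 + (-1) + 1 + 1 + (-2) = 1. So 0 ≥ 1, which is false.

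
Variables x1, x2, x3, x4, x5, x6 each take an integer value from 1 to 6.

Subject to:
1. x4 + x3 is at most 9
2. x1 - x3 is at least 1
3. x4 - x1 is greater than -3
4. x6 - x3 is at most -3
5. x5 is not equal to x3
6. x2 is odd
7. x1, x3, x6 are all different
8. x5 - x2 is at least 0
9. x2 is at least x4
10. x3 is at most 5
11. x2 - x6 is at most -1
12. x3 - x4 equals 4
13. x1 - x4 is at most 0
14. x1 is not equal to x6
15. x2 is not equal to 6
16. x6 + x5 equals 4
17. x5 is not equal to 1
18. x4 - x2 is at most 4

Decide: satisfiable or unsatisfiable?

Unsatisfiable

Constraints 2, 4, 11, 13, and 18 give x1 − x3 ≥ 1, x3 − x6 ≥ 3, x6 − x2 ≥ 1, x2 − x4 ≥ -4, x4 − x1 ≥ 0.
Adding all 5 inequalities: the left sides telescope to 0, and the right sides sum to 1 + 3 + 1 + (-4) + 0 = 1. So 0 ≥ 1, which is false.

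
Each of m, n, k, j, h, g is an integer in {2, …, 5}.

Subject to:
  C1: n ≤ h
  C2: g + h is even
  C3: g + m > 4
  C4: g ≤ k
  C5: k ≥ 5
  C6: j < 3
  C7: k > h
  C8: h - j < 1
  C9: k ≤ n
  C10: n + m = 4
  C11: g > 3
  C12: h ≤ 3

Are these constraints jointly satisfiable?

From constraints 5 and 9: n ≥ k and k ≥ 5, so n ≥ 5. From constraints 1 and 12: n ≤ h and h ≤ 3, so n ≤ 3. But 3 < 5, so no value of n works.

Unsatisfiable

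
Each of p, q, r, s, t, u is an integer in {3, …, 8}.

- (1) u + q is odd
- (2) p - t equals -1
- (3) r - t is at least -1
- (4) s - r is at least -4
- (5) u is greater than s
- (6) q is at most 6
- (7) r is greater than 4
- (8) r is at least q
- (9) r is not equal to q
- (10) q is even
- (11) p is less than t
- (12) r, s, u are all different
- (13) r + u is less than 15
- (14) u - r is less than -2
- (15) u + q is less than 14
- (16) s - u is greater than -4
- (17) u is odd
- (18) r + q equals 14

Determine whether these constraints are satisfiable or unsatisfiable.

Satisfiable

Setting (p, q, r, s, t, u) = (5, 6, 8, 4, 6, 5) satisfies everything: constraint 2: p - t = -1; constraint 3: r - t = 2; constraint 4: s - r = -4, and the others follow.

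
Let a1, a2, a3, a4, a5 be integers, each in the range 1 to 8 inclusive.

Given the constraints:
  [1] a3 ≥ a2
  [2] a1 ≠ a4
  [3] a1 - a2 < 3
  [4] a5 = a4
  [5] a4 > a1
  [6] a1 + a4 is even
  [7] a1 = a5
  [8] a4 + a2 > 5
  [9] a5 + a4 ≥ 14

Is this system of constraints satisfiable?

Unsatisfiable

From constraints 4 and 7, a1 = a5 = a4, so a1 = a4. But constraint 2 says a1 ≠ a4. Contradiction.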